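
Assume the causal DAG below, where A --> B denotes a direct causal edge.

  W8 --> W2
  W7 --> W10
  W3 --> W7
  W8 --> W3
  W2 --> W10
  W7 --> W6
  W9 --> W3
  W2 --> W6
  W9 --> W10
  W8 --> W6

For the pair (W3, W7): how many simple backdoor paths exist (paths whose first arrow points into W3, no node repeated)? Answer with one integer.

A backdoor path from W3 to W7 is any simple undirected path whose first edge points into W3 (i.e. leaves W3 via a parent).
Parents of W3: {W8, W9}.
Enumerating:
  P1: W3 <- W8 -> W2 -> W6 <- W7
  P2: W3 <- W8 -> W2 -> W10 <- W7
  P3: W3 <- W8 -> W6 <- W2 -> W10 <- W7
  P4: W3 <- W8 -> W6 <- W7
  P5: W3 <- W9 -> W10 <- W2 <- W8 -> W6 <- W7
  P6: W3 <- W9 -> W10 <- W2 -> W6 <- W7
  P7: W3 <- W9 -> W10 <- W7
That exhausts the simple backdoor paths. Count: 7.

7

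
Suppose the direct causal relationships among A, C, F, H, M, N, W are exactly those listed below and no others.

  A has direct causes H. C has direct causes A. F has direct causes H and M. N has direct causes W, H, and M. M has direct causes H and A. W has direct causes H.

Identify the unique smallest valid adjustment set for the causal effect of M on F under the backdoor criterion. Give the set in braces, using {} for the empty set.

Variables eligible for adjustment (non-descendants of M, excluding M and F): {A, C, H, W}.
Backdoor paths from M to F:
  P1: M <- H -> F
  P2: M <- A <- H -> F
The empty set is not sufficient: P1 (M <- H -> F) has no collider blocking it and no conditioned non-collider, so it is open.
Try {H}:
  P1: blocked at fork node H ∈ conditioning set.
  P2: blocked at fork node H ∈ conditioning set.
{H} contains no descendant of M and blocks every backdoor path.
No other singleton works — e.g. {A} leaves P1 open — so {H} is the unique smallest valid adjustment set.

{H}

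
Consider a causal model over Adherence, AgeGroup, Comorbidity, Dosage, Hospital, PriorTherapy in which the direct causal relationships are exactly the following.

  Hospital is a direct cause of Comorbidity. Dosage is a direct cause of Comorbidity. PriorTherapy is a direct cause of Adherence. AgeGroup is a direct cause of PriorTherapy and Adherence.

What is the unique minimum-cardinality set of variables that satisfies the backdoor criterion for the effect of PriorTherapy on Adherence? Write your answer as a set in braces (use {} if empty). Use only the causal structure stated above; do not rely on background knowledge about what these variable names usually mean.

Variables eligible for adjustment (non-descendants of PriorTherapy, excluding PriorTherapy and Adherence): {AgeGroup, Comorbidity, Dosage, Hospital}.
Backdoor paths from PriorTherapy to Adherence:
  P1: PriorTherapy <- AgeGroup -> Adherence
The empty set is not sufficient: P1 (PriorTherapy <- AgeGroup -> Adherence) has no collider blocking it and no conditioned non-collider, so it is open.
Try {AgeGroup}:
  P1: blocked at fork node AgeGroup ∈ conditioning set.
{AgeGroup} contains no descendant of PriorTherapy and blocks every backdoor path.
No other singleton works — e.g. {Hospital} leaves P1 open — so {AgeGroup} is the unique smallest valid adjustment set.

{AgeGroup}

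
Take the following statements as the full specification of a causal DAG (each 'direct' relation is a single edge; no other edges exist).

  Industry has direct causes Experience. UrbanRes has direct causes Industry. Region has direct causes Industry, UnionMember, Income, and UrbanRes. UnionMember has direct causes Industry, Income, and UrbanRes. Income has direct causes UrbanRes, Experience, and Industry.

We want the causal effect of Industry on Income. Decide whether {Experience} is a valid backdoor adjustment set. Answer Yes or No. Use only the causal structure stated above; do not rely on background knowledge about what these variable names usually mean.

Yes

Backdoor paths from Industry to Income (paths whose first edge points into Industry):
  P1: Industry <- Experience -> Income
Condition 1 (no descendant of Industry in the set): holds — descendants of Industry are {Income, Region, UnionMember, UrbanRes}; none are in {Experience}.
Condition 2 (every backdoor path blocked by {Experience}):
  P1: blocked at fork node Experience ∈ conditioning set.
{Experience} satisfies the backdoor criterion.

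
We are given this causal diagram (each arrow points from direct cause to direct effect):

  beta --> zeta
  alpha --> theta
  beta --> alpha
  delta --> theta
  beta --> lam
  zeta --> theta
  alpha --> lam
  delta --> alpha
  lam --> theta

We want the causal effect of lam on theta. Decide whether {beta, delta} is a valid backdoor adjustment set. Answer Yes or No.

No

Backdoor paths from lam to theta (paths whose first edge points into lam):
  P1: lam <- beta -> zeta -> theta
  P2: lam <- beta -> alpha <- delta -> theta
  P3: lam <- beta -> alpha -> theta
  P4: lam <- alpha <- beta -> zeta -> theta
  P5: lam <- alpha <- delta -> theta
  P6: lam <- alpha -> theta
Condition 1 (no descendant of lam in the set): holds — descendants of lam are {theta}; none are in {beta, delta}.
Condition 2 (every backdoor path blocked by {beta, delta}):
  P1: blocked at fork node beta ∈ conditioning set.
  P2: blocked at fork node beta ∈ conditioning set.
  P3: blocked at fork node beta ∈ conditioning set.
  P4: blocked at fork node beta ∈ conditioning set.
  P5: blocked at fork node delta ∈ conditioning set.
  P6: open — no interior node is in the conditioning set.
{beta, delta} does not satisfy the backdoor criterion.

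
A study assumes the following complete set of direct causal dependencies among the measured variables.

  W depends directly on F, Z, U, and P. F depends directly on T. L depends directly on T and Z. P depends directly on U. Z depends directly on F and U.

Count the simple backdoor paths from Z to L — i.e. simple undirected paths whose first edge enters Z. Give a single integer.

A backdoor path from Z to L is any simple undirected path whose first edge points into Z (i.e. leaves Z via a parent).
Parents of Z: {F, U}.
Enumerating:
  P1: Z <- U -> P -> W <- F <- T -> L
  P2: Z <- U -> W <- F <- T -> L
  P3: Z <- F <- T -> L
That exhausts the simple backdoor paths. Count: 3.

3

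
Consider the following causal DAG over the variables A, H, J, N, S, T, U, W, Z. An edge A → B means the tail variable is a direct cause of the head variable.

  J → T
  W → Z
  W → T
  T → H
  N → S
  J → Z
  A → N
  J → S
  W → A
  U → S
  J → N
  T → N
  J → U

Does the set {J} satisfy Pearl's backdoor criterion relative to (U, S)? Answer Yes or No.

Backdoor paths from U to S (paths whose first edge points into U):
  P1: U <- J -> Z <- W -> T -> N -> S
  P2: U <- J -> Z <- W -> A -> N -> S
  P3: U <- J -> T <- W -> A -> N -> S
  P4: U <- J -> T -> N -> S
  P5: U <- J -> N -> S
  P6: U <- J -> S
Condition 1 (no descendant of U in the set): holds — descendants of U are {S}; none are in {J}.
Condition 2 (every backdoor path blocked by {J}):
  P1: blocked at fork node J ∈ conditioning set.
  P2: blocked at fork node J ∈ conditioning set.
  P3: blocked at fork node J ∈ conditioning set.
  P4: blocked at fork node J ∈ conditioning set.
  P5: blocked at fork node J ∈ conditioning set.
  P6: blocked at fork node J ∈ conditioning set.
{J} satisfies the backdoor criterion.

Yes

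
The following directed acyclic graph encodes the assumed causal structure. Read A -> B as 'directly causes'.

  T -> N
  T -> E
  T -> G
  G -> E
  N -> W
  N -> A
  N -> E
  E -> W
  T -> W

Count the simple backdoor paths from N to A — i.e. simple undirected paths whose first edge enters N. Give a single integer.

A backdoor path from N to A is any simple undirected path whose first edge points into N (i.e. leaves N via a parent).
Parents of N: {T}.
No simple path from any parent of N reaches A without revisiting N, so there are no backdoor paths.

0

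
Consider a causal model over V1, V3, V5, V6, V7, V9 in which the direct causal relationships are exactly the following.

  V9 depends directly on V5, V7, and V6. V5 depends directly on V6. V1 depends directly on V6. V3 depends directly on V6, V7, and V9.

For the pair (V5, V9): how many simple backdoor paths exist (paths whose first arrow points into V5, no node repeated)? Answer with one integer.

3

A backdoor path from V5 to V9 is any simple undirected path whose first edge points into V5 (i.e. leaves V5 via a parent).
Parents of V5: {V6}.
Enumerating:
  P1: V5 <- V6 -> V9
  P2: V5 <- V6 -> V3 <- V7 -> V9
  P3: V5 <- V6 -> V3 <- V9
That exhausts the simple backdoor paths. Count: 3.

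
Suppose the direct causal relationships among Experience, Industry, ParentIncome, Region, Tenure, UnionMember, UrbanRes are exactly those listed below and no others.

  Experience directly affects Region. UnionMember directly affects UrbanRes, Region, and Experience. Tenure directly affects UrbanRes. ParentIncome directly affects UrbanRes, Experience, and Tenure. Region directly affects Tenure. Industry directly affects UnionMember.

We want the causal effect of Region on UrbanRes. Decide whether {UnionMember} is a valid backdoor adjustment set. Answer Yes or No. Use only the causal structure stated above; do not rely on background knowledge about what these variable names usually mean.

Backdoor paths from Region to UrbanRes (paths whose first edge points into Region):
  P1: Region <- UnionMember -> Experience <- ParentIncome -> Tenure -> UrbanRes
  P2: Region <- UnionMember -> Experience <- ParentIncome -> UrbanRes
  P3: Region <- UnionMember -> UrbanRes
  P4: Region <- Experience <- ParentIncome -> Tenure -> UrbanRes
  P5: Region <- Experience <- ParentIncome -> UrbanRes
  P6: Region <- Experience <- UnionMember -> UrbanRes
Condition 1 (no descendant of Region in the set): holds — descendants of Region are {Tenure, UrbanRes}; none are in {UnionMember}.
Condition 2 (every backdoor path blocked by {UnionMember}):
  P1: blocked at fork node UnionMember ∈ conditioning set.
  P2: blocked at fork node UnionMember ∈ conditioning set.
  P3: blocked at fork node UnionMember ∈ conditioning set.
  P4: open — no interior node is in the conditioning set.
  P5: open — no interior node is in the conditioning set.
  P6: blocked at fork node UnionMember ∈ conditioning set.
{UnionMember} does not satisfy the backdoor criterion.

No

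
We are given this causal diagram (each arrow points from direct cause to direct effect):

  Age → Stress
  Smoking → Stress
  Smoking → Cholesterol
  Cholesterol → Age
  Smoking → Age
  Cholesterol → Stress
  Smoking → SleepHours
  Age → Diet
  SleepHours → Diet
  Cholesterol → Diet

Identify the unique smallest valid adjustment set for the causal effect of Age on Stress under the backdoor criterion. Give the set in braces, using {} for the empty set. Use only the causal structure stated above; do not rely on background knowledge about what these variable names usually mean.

Variables eligible for adjustment (non-descendants of Age, excluding Age and Stress): {Cholesterol, SleepHours, Smoking}.
Backdoor paths from Age to Stress:
  P1: Age <- Smoking -> SleepHours -> Diet <- Cholesterol -> Stress
  P2: Age <- Smoking -> Cholesterol -> Stress
  P3: Age <- Smoking -> Stress
  P4: Age <- Cholesterol <- Smoking -> Stress
  P5: Age <- Cholesterol -> Stress
  P6: Age <- Cholesterol -> Diet <- SleepHours <- Smoking -> Stress
The empty set is not sufficient: P2 (Age <- Smoking -> Cholesterol -> Stress) has no collider blocking it and no conditioned non-collider, so it is open.
Try {Cholesterol, Smoking}:
  P1: blocked at fork node Smoking ∈ conditioning set.
  P2: blocked at fork node Smoking ∈ conditioning set.
  P3: blocked at fork node Smoking ∈ conditioning set.
  P4: blocked at chain node Cholesterol ∈ conditioning set.
  P5: blocked at fork node Cholesterol ∈ conditioning set.
  P6: blocked at fork node Cholesterol ∈ conditioning set.
{Cholesterol, Smoking} contains no descendant of Age and blocks every backdoor path.
Every element of {Cholesterol, Smoking} is needed (dropping Cholesterol leaves P5 open; dropping Smoking leaves P3 open), so no proper subset is valid.
Among all size-2 subsets of the eligible variables, only {Cholesterol, Smoking} blocks every backdoor path, so it is the unique smallest valid adjustment set.

{Cholesterol, Smoking}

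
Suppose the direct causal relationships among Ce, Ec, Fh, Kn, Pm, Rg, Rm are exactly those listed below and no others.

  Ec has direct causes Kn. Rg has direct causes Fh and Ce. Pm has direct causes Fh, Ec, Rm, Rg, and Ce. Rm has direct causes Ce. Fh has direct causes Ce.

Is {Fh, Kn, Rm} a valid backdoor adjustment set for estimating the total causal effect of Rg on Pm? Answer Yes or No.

Backdoor paths from Rg to Pm (paths whose first edge points into Rg):
  P1: Rg <- Ce -> Fh -> Pm
  P2: Rg <- Ce -> Rm -> Pm
  P3: Rg <- Ce -> Pm
  P4: Rg <- Fh <- Ce -> Rm -> Pm
  P5: Rg <- Fh <- Ce -> Pm
  P6: Rg <- Fh -> Pm
Condition 1 (no descendant of Rg in the set): holds — descendants of Rg are {Pm}; none are in {Fh, Kn, Rm}.
Condition 2 (every backdoor path blocked by {Fh, Kn, Rm}):
  P1: blocked at chain node Fh ∈ conditioning set.
  P2: blocked at chain node Rm ∈ conditioning set.
  P3: open — no interior node is in the conditioning set.
  P4: blocked at chain node Fh ∈ conditioning set.
  P5: blocked at chain node Fh ∈ conditioning set.
  P6: blocked at fork node Fh ∈ conditioning set.
{Fh, Kn, Rm} does not satisfy the backdoor criterion.

No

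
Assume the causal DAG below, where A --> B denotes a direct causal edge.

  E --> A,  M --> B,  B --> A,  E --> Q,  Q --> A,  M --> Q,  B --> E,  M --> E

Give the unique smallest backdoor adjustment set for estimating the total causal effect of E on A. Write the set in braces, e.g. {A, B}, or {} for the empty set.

Variables eligible for adjustment (non-descendants of E, excluding E and A): {B, M}.
Backdoor paths from E to A:
  P1: E <- M -> B -> A
  P2: E <- M -> Q -> A
  P3: E <- B <- M -> Q -> A
  P4: E <- B -> A
The empty set is not sufficient: P1 (E <- M -> B -> A) has no collider blocking it and no conditioned non-collider, so it is open.
Try {B, M}:
  P1: blocked at fork node M ∈ conditioning set.
  P2: blocked at fork node M ∈ conditioning set.
  P3: blocked at chain node B ∈ conditioning set.
  P4: blocked at fork node B ∈ conditioning set.
{B, M} contains no descendant of E and blocks every backdoor path.
Every element of {B, M} is needed (dropping B leaves P4 open; dropping M leaves P2 open), so no proper subset is valid.
Among all size-2 subsets of the eligible variables, only {B, M} blocks every backdoor path, so it is the unique smallest valid adjustment set.

{B, M}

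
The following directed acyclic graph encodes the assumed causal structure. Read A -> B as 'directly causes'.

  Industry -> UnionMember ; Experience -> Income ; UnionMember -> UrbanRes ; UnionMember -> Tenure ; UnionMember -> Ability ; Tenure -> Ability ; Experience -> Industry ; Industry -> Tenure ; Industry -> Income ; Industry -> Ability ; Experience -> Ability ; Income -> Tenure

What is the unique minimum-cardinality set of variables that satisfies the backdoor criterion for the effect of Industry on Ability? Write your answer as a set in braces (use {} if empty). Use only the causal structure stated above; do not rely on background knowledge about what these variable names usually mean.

{Experience}

Variables eligible for adjustment (non-descendants of Industry, excluding Industry and Ability): {Experience}.
Backdoor paths from Industry to Ability:
  P1: Industry <- Experience -> Income -> Tenure <- UnionMember -> Ability
  P2: Industry <- Experience -> Income -> Tenure -> Ability
  P3: Industry <- Experience -> Ability
The empty set is not sufficient: P2 (Industry <- Experience -> Income -> Tenure -> Ability) has no collider blocking it and no conditioned non-collider, so it is open.
Try {Experience}:
  P1: blocked at fork node Experience ∈ conditioning set.
  P2: blocked at fork node Experience ∈ conditioning set.
  P3: blocked at fork node Experience ∈ conditioning set.
{Experience} contains no descendant of Industry and blocks every backdoor path.
{Experience} is the unique smallest valid adjustment set.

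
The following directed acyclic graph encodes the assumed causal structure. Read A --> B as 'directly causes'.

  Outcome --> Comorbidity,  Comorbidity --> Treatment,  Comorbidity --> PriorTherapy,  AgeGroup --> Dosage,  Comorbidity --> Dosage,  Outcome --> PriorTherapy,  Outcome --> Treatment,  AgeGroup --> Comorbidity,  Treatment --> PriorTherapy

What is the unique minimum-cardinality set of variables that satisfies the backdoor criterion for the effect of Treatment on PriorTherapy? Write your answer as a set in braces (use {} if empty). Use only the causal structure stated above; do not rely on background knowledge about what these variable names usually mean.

{Comorbidity, Outcome}

Variables eligible for adjustment (non-descendants of Treatment, excluding Treatment and PriorTherapy): {AgeGroup, Comorbidity, Dosage, Outcome}.
Backdoor paths from Treatment to PriorTherapy:
  P1: Treatment <- Outcome -> Comorbidity -> PriorTherapy
  P2: Treatment <- Outcome -> PriorTherapy
  P3: Treatment <- Comorbidity <- Outcome -> PriorTherapy
  P4: Treatment <- Comorbidity -> PriorTherapy
The empty set is not sufficient: P1 (Treatment <- Outcome -> Comorbidity -> PriorTherapy) has no collider blocking it and no conditioned non-collider, so it is open.
Try {Comorbidity, Outcome}:
  P1: blocked at fork node Outcome ∈ conditioning set.
  P2: blocked at fork node Outcome ∈ conditioning set.
  P3: blocked at chain node Comorbidity ∈ conditioning set.
  P4: blocked at fork node Comorbidity ∈ conditioning set.
{Comorbidity, Outcome} contains no descendant of Treatment and blocks every backdoor path.
Every element of {Comorbidity, Outcome} is needed (dropping Comorbidity leaves P4 open; dropping Outcome leaves P2 open), so no proper subset is valid.
Among all size-2 subsets of the eligible variables, only {Comorbidity, Outcome} blocks every backdoor path, so it is the unique smallest valid adjustment set.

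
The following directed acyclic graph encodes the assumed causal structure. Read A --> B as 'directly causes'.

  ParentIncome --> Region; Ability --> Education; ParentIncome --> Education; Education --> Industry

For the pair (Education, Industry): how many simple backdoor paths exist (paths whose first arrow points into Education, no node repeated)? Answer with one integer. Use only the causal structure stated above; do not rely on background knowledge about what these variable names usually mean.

A backdoor path from Education to Industry is any simple undirected path whose first edge points into Education (i.e. leaves Education via a parent).
Parents of Education: {Ability, ParentIncome}.
No simple path from any parent of Education reaches Industry without revisiting Education, so there are no backdoor paths.

0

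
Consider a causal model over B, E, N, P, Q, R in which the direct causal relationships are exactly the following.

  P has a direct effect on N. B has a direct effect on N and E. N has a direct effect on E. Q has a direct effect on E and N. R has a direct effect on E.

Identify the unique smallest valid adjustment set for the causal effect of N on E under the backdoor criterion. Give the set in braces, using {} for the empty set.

Variables eligible for adjustment (non-descendants of N, excluding N and E): {B, P, Q, R}.
Backdoor paths from N to E:
  P1: N <- Q -> E
  P2: N <- B -> E
The empty set is not sufficient: P1 (N <- Q -> E) has no collider blocking it and no conditioned non-collider, so it is open.
Try {B, Q}:
  P1: blocked at fork node Q ∈ conditioning set.
  P2: blocked at fork node B ∈ conditioning set.
{B, Q} contains no descendant of N and blocks every backdoor path.
Every element of {B, Q} is needed (dropping B leaves P2 open; dropping Q leaves P1 open), so no proper subset is valid.
Among all size-2 subsets of the eligible variables, only {B, Q} blocks every backdoor path, so it is the unique smallest valid adjustment set.

{B, Q}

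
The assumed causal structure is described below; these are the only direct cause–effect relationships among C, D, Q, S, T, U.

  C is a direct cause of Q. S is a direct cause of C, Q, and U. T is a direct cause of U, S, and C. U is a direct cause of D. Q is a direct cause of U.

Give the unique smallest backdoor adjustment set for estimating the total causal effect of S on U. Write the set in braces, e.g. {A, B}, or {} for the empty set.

{T}

Variables eligible for adjustment (non-descendants of S, excluding S and U): {T}.
Backdoor paths from S to U:
  P1: S <- T -> C -> Q -> U
  P2: S <- T -> U
The empty set is not sufficient: P1 (S <- T -> C -> Q -> U) has no collider blocking it and no conditioned non-collider, so it is open.
Try {T}:
  P1: blocked at fork node T ∈ conditioning set.
  P2: blocked at fork node T ∈ conditioning set.
{T} contains no descendant of S and blocks every backdoor path.
{T} is the unique smallest valid adjustment set.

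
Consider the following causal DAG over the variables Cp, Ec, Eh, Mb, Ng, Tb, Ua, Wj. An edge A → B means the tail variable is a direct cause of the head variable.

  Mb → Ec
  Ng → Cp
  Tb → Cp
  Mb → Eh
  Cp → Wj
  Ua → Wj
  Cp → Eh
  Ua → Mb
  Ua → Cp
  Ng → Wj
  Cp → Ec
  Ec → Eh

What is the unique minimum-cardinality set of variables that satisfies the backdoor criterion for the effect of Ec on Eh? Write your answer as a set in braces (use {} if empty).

{Cp, Mb}

Variables eligible for adjustment (non-descendants of Ec, excluding Ec and Eh): {Cp, Mb, Ng, Tb, Ua, Wj}.
Backdoor paths from Ec to Eh:
  P1: Ec <- Mb <- Ua -> Cp -> Eh
  P2: Ec <- Mb <- Ua -> Wj <- Ng -> Cp -> Eh
  P3: Ec <- Mb <- Ua -> Wj <- Cp -> Eh
  P4: Ec <- Mb -> Eh
  P5: Ec <- Cp <- Ua -> Mb -> Eh
  P6: Ec <- Cp <- Ng -> Wj <- Ua -> Mb -> Eh
  P7: Ec <- Cp -> Wj <- Ua -> Mb -> Eh
  P8: Ec <- Cp -> Eh
The empty set is not sufficient: P1 (Ec <- Mb <- Ua -> Cp -> Eh) has no collider blocking it and no conditioned non-collider, so it is open.
Try {Cp, Mb}:
  P1: blocked at chain node Mb ∈ conditioning set.
  P2: blocked at chain node Mb ∈ conditioning set.
  P3: blocked at chain node Mb ∈ conditioning set.
  P4: blocked at fork node Mb ∈ conditioning set.
  P5: blocked at chain node Cp ∈ conditioning set.
  P6: blocked at chain node Cp ∈ conditioning set.
  P7: blocked at fork node Cp ∈ conditioning set.
  P8: blocked at fork node Cp ∈ conditioning set.
{Cp, Mb} contains no descendant of Ec and blocks every backdoor path.
Every element of {Cp, Mb} is needed (dropping Cp leaves P8 open; dropping Mb leaves P4 open), so no proper subset is valid.
Among all size-2 subsets of the eligible variables, only {Cp, Mb} blocks every backdoor path, so it is the unique smallest valid adjustment set.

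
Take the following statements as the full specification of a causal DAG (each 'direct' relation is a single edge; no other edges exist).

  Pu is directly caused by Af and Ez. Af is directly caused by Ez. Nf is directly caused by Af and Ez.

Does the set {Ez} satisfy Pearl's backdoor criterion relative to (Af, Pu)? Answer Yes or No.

Yes

Backdoor paths from Af to Pu (paths whose first edge points into Af):
  P1: Af <- Ez -> Pu
Condition 1 (no descendant of Af in the set): holds — descendants of Af are {Nf, Pu}; none are in {Ez}.
Condition 2 (every backdoor path blocked by {Ez}):
  P1: blocked at fork node Ez ∈ conditioning set.
{Ez} satisfies the backdoor criterion.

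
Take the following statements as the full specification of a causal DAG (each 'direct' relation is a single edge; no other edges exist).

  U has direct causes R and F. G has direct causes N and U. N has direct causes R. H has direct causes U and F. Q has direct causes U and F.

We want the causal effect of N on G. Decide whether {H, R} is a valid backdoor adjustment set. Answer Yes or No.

Yes

Backdoor paths from N to G (paths whose first edge points into N):
  P1: N <- R -> U -> G
Condition 1 (no descendant of N in the set): holds — descendants of N are {G}; none are in {H, R}.
Condition 2 (every backdoor path blocked by {H, R}):
  P1: blocked at fork node R ∈ conditioning set.
{H, R} satisfies the backdoor criterion.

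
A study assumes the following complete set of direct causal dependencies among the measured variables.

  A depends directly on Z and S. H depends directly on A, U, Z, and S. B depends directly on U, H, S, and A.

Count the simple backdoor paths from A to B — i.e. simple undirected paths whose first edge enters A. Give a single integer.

A backdoor path from A to B is any simple undirected path whose first edge points into A (i.e. leaves A via a parent).
Parents of A: {S, Z}.
Enumerating:
  P1: A <- Z -> H <- S -> B
  P2: A <- Z -> H <- U -> B
  P3: A <- Z -> H -> B
  P4: A <- S -> H <- U -> B
  P5: A <- S -> H -> B
  P6: A <- S -> B
That exhausts the simple backdoor paths. Count: 6.

6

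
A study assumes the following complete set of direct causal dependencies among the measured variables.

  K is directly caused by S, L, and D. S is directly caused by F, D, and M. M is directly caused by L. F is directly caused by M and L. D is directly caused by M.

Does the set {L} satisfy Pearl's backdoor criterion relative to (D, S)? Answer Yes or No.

No

Backdoor paths from D to S (paths whose first edge points into D):
  P1: D <- M <- L -> F -> S
  P2: D <- M <- L -> K <- S
  P3: D <- M -> F <- L -> K <- S
  P4: D <- M -> F -> S
  P5: D <- M -> S
Condition 1 (no descendant of D in the set): holds — descendants of D are {K, S}; none are in {L}.
Condition 2 (every backdoor path blocked by {L}):
  P1: blocked at fork node L ∈ conditioning set.
  P2: blocked at fork node L ∈ conditioning set.
  P3: blocked at collider F (neither it nor any descendant is in the conditioning set).
  P4: open — no interior node is in the conditioning set.
  P5: open — no interior node is in the conditioning set.
{L} does not satisfy the backdoor criterion.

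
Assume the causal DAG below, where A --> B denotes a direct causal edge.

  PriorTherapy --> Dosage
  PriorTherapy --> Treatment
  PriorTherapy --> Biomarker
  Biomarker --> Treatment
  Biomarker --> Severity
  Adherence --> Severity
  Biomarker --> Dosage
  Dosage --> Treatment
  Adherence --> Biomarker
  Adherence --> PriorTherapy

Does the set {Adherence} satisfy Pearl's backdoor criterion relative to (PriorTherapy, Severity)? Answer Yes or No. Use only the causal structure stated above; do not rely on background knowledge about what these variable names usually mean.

Yes

Backdoor paths from PriorTherapy to Severity (paths whose first edge points into PriorTherapy):
  P1: PriorTherapy <- Adherence -> Biomarker -> Severity
  P2: PriorTherapy <- Adherence -> Severity
Condition 1 (no descendant of PriorTherapy in the set): holds — descendants of PriorTherapy are {Biomarker, Dosage, Severity, Treatment}; none are in {Adherence}.
Condition 2 (every backdoor path blocked by {Adherence}):
  P1: blocked at fork node Adherence ∈ conditioning set.
  P2: blocked at fork node Adherence ∈ conditioning set.
{Adherence} satisfies the backdoor criterion.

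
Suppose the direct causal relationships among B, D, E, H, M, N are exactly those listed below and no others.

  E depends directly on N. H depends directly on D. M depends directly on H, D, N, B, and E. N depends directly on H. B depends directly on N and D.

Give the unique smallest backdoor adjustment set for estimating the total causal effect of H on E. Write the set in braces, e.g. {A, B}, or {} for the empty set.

{}

Variables eligible for adjustment (non-descendants of H, excluding H and E): {D}.
Backdoor paths from H to E:
  P1: H <- D -> B <- N -> E
  P2: H <- D -> B <- N -> M <- E
  P3: H <- D -> B -> M <- N -> E
  P4: H <- D -> B -> M <- E
  P5: H <- D -> M <- N -> E
  P6: H <- D -> M <- E
  P7: H <- D -> M <- B <- N -> E
Each backdoor path contains an unconditioned collider, so every path is already blocked with the empty conditioning set:
  P1: blocked at collider B (neither it nor any descendant is in the conditioning set).
  P2: blocked at collider B (neither it nor any descendant is in the conditioning set).
  P3: blocked at collider M (neither it nor any descendant is in the conditioning set).
  P4: blocked at collider M (neither it nor any descendant is in the conditioning set).
  P5: blocked at collider M (neither it nor any descendant is in the conditioning set).
  P6: blocked at collider M (neither it nor any descendant is in the conditioning set).
  P7: blocked at collider M (neither it nor any descendant is in the conditioning set).
The empty set is therefore the unique smallest valid set.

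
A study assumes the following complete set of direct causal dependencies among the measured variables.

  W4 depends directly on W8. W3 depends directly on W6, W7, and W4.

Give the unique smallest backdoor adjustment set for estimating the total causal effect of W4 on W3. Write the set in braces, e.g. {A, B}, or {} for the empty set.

{}

Variables eligible for adjustment (non-descendants of W4, excluding W4 and W3): {W6, W7, W8}.
Backdoor paths from W4 to W3:
  (none)
With no backdoor paths the empty set already satisfies the criterion, and it is trivially minimal.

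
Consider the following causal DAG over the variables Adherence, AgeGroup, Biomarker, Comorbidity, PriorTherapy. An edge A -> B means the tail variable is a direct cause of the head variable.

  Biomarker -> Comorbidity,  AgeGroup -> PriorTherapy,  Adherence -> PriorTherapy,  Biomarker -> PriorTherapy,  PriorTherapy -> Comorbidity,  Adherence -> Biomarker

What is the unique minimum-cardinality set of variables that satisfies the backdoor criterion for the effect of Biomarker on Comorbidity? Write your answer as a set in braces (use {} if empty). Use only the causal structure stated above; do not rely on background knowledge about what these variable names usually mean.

{Adherence}

Variables eligible for adjustment (non-descendants of Biomarker, excluding Biomarker and Comorbidity): {Adherence, AgeGroup}.
Backdoor paths from Biomarker to Comorbidity:
  P1: Biomarker <- Adherence -> PriorTherapy -> Comorbidity
The empty set is not sufficient: P1 (Biomarker <- Adherence -> PriorTherapy -> Comorbidity) has no collider blocking it and no conditioned non-collider, so it is open.
Try {Adherence}:
  P1: blocked at fork node Adherence ∈ conditioning set.
{Adherence} contains no descendant of Biomarker and blocks every backdoor path.
No other singleton works — e.g. {AgeGroup} leaves P1 open — so {Adherence} is the unique smallest valid adjustment set.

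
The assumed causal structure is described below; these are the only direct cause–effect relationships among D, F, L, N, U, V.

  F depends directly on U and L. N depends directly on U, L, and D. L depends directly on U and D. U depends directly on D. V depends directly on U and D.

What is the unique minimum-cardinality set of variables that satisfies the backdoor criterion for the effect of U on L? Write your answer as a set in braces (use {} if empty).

{D}

Variables eligible for adjustment (non-descendants of U, excluding U and L): {D}.
Backdoor paths from U to L:
  P1: U <- D -> L
  P2: U <- D -> N <- L
The empty set is not sufficient: P1 (U <- D -> L) has no collider blocking it and no conditioned non-collider, so it is open.
Try {D}:
  P1: blocked at fork node D ∈ conditioning set.
  P2: blocked at fork node D ∈ conditioning set.
{D} contains no descendant of U and blocks every backdoor path.
{D} is the unique smallest valid adjustment set.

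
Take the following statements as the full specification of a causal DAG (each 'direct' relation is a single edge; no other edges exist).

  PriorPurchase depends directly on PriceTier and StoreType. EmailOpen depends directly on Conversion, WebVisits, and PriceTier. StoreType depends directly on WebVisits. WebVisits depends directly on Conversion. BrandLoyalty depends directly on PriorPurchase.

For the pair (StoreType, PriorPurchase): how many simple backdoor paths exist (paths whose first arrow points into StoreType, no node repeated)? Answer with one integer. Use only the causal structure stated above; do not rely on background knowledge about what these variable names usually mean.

A backdoor path from StoreType to PriorPurchase is any simple undirected path whose first edge points into StoreType (i.e. leaves StoreType via a parent).
Parents of StoreType: {WebVisits}.
Enumerating:
  P1: StoreType <- WebVisits <- Conversion -> EmailOpen <- PriceTier -> PriorPurchase
  P2: StoreType <- WebVisits -> EmailOpen <- PriceTier -> PriorPurchase
That exhausts the simple backdoor paths. Count: 2.

2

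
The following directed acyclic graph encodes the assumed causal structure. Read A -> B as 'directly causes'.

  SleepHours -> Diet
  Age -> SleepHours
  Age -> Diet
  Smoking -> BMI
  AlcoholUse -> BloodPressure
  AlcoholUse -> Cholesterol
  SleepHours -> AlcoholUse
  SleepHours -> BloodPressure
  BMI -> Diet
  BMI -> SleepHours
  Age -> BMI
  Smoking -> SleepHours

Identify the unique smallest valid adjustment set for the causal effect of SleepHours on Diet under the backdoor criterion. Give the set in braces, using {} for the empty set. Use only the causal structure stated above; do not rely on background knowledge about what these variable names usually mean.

Variables eligible for adjustment (non-descendants of SleepHours, excluding SleepHours and Diet): {Age, BMI, Smoking}.
Backdoor paths from SleepHours to Diet:
  P1: SleepHours <- Smoking -> BMI <- Age -> Diet
  P2: SleepHours <- Smoking -> BMI -> Diet
  P3: SleepHours <- Age -> BMI -> Diet
  P4: SleepHours <- Age -> Diet
  P5: SleepHours <- BMI <- Age -> Diet
  P6: SleepHours <- BMI -> Diet
The empty set is not sufficient: P2 (SleepHours <- Smoking -> BMI -> Diet) has no collider blocking it and no conditioned non-collider, so it is open.
Try {Age, BMI}:
  P1: blocked at fork node Age ∈ conditioning set.
  P2: blocked at chain node BMI ∈ conditioning set.
  P3: blocked at fork node Age ∈ conditioning set.
  P4: blocked at fork node Age ∈ conditioning set.
  P5: blocked at chain node BMI ∈ conditioning set.
  P6: blocked at fork node BMI ∈ conditioning set.
{Age, BMI} contains no descendant of SleepHours and blocks every backdoor path.
Every element of {Age, BMI} is needed (dropping Age leaves P1 open; dropping BMI leaves P2 open), so no proper subset is valid.
Among all size-2 subsets of the eligible variables, only {Age, BMI} blocks every backdoor path, so it is the unique smallest valid adjustment set.

{Age, BMI}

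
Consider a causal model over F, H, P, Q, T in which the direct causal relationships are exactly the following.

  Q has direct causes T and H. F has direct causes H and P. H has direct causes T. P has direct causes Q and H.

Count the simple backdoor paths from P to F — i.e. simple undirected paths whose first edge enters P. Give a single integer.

3

A backdoor path from P to F is any simple undirected path whose first edge points into P (i.e. leaves P via a parent).
Parents of P: {H, Q}.
Enumerating:
  P1: P <- H -> F
  P2: P <- Q <- T -> H -> F
  P3: P <- Q <- H -> F
That exhausts the simple backdoor paths. Count: 3.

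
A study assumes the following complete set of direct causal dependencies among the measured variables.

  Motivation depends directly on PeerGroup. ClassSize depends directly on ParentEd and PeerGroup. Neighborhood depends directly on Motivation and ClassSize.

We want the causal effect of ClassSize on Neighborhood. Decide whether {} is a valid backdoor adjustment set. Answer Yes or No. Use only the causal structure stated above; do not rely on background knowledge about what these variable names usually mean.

No

Backdoor paths from ClassSize to Neighborhood (paths whose first edge points into ClassSize):
  P1: ClassSize <- PeerGroup -> Motivation -> Neighborhood
Condition 1 (no descendant of ClassSize in the set): holds — descendants of ClassSize are {Neighborhood}; none are in {}.
Condition 2 (every backdoor path blocked by {}):
  P1: open — no interior node is in the conditioning set.
{} does not satisfy the backdoor criterion.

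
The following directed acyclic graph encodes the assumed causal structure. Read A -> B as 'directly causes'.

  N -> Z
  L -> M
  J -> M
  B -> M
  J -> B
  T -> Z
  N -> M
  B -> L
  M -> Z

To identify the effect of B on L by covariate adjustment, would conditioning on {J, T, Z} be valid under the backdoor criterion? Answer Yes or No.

No

Backdoor paths from B to L (paths whose first edge points into B):
  P1: B <- J -> M <- L
Condition 1 (no descendant of B in the set): FAILS — Z is a descendant of B.
Condition 2 (every backdoor path blocked by {J, T, Z}):
  P1: blocked at fork node J ∈ conditioning set.
{J, T, Z} does not satisfy the backdoor criterion.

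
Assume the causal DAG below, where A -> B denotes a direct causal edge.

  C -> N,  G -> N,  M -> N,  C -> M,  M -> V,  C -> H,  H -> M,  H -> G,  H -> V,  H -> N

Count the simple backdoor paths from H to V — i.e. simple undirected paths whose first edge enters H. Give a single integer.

A backdoor path from H to V is any simple undirected path whose first edge points into H (i.e. leaves H via a parent).
Parents of H: {C}.
Enumerating:
  P1: H <- C -> M -> V
  P2: H <- C -> N <- M -> V
That exhausts the simple backdoor paths. Count: 2.

2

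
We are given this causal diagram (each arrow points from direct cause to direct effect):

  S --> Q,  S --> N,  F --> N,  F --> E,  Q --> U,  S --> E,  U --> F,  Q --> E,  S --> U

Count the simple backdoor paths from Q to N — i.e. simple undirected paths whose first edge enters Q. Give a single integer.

A backdoor path from Q to N is any simple undirected path whose first edge points into Q (i.e. leaves Q via a parent).
Parents of Q: {S}.
Enumerating:
  P1: Q <- S -> U -> F -> N
  P2: Q <- S -> N
  P3: Q <- S -> E <- F -> N
That exhausts the simple backdoor paths. Count: 3.

3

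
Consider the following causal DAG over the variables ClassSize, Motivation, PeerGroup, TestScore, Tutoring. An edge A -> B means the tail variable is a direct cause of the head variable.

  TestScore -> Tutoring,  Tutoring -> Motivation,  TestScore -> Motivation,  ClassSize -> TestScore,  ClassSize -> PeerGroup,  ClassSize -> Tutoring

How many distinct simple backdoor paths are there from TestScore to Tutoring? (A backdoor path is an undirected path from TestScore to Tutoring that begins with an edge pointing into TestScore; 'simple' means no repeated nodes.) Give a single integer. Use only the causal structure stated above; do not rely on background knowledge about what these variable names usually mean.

1

A backdoor path from TestScore to Tutoring is any simple undirected path whose first edge points into TestScore (i.e. leaves TestScore via a parent).
Parents of TestScore: {ClassSize}.
Enumerating:
  P1: TestScore <- ClassSize -> Tutoring
That exhausts the simple backdoor paths. Count: 1.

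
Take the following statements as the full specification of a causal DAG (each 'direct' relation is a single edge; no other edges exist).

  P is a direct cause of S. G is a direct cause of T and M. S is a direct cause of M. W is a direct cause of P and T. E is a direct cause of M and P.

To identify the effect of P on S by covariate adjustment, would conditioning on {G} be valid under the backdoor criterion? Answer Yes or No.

Backdoor paths from P to S (paths whose first edge points into P):
  P1: P <- W -> T <- G -> M <- S
  P2: P <- E -> M <- S
Condition 1 (no descendant of P in the set): holds — descendants of P are {M, S}; none are in {G}.
Condition 2 (every backdoor path blocked by {G}):
  P1: blocked at collider T (neither it nor any descendant is in the conditioning set).
  P2: blocked at collider M (neither it nor any descendant is in the conditioning set).
{G} satisfies the backdoor criterion.

Yes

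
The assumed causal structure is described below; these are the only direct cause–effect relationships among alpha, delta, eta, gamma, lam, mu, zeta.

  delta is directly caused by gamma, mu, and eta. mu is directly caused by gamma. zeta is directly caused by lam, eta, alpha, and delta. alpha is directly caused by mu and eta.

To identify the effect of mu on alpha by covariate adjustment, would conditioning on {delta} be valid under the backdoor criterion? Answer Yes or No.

No

Backdoor paths from mu to alpha (paths whose first edge points into mu):
  P1: mu <- gamma -> delta <- eta -> alpha
  P2: mu <- gamma -> delta <- eta -> zeta <- alpha
  P3: mu <- gamma -> delta -> zeta <- eta -> alpha
  P4: mu <- gamma -> delta -> zeta <- alpha
Condition 1 (no descendant of mu in the set): FAILS — delta is a descendant of mu.
Condition 2 (every backdoor path blocked by {delta}):
  P1: open — collider(s) delta are conditioned on (or have a conditioned descendant) and no non-collider on the path is in the set.
  P2: blocked at collider zeta (neither it nor any descendant is in the conditioning set).
  P3: blocked at chain node delta ∈ conditioning set.
  P4: blocked at chain node delta ∈ conditioning set.
{delta} does not satisfy the backdoor criterion.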